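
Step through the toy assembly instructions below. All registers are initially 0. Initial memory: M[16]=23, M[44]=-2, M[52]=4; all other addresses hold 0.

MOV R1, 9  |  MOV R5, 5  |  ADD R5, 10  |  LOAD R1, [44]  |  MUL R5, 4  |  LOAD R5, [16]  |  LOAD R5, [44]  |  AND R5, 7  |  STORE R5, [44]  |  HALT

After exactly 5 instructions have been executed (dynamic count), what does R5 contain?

after MOV R1, 9: R1=9
after MOV R5, 5: R5=5
after ADD R5, 10: R5=5+10=15
after LOAD R1, [44]: R1=M[44]=-2
after MUL R5, 4: R5=15*4=60
After step 5: R5 = 60.

60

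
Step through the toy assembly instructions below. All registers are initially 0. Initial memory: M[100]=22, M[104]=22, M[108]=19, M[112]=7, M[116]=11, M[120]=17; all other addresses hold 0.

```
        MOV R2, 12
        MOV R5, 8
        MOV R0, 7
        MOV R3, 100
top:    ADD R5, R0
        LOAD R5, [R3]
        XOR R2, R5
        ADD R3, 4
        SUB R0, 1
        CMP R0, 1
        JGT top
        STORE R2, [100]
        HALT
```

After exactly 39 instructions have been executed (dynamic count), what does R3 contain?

120

after MOV R2, 12: R2=12
after MOV R5, 8: R5=8
after MOV R0, 7: R0=7
after MOV R3, 100: R3=100
after ADD R5, R0: R5=8+7=15
after LOAD R5, [R3]: R5=M[100]=22
after XOR R2, R5: R2=12^22=26
after ADD R3, 4: R3=100+4=104
after SUB R0, 1: R0=7-1=6
CMP R0, 1  (cmp 6,1)
JGT top: taken
after ADD R5, R0: R5=22+6=28
after LOAD R5, [R3]: R5=M[104]=22
after XOR R2, R5: R2=26^22=12
after ADD R3, 4: R3=104+4=108
after SUB R0, 1: R0=6-1=5
CMP R0, 1  (cmp 5,1)
JGT top: taken
after ADD R5, R0: R5=22+5=27
after LOAD R5, [R3]: R5=M[108]=19
after XOR R2, R5: R2=12^19=31
after ADD R3, 4: R3=108+4=112
after SUB R0, 1: R0=5-1=4
CMP R0, 1  (cmp 4,1)
JGT top: taken
after ADD R5, R0: R5=19+4=23
after LOAD R5, [R3]: R5=M[112]=7
after XOR R2, R5: R2=31^7=24
after ADD R3, 4: R3=112+4=116
after SUB R0, 1: R0=4-1=3
CMP R0, 1  (cmp 3,1)
JGT top: taken
after ADD R5, R0: R5=7+3=10
after LOAD R5, [R3]: R5=M[116]=11
after XOR R2, R5: R2=24^11=19
after ADD R3, 4: R3=116+4=120
after SUB R0, 1: R0=3-1=2
CMP R0, 1  (cmp 2,1)
JGT top: taken
After step 39: R3 = 120.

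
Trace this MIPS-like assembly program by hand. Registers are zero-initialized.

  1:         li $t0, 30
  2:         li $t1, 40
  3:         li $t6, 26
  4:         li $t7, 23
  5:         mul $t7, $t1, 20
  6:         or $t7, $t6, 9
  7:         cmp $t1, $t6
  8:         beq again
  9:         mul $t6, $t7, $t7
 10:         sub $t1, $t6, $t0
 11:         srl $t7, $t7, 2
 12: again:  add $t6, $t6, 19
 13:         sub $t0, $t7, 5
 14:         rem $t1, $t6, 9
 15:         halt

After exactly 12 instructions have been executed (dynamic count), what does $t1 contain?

$t0=30
$t1=40
$t6=26
$t7=23
$t7=40*20=800
$t7=26|9=27
cmp $t1, $t6  (cmp 40,26)
beq again: not taken
$t6=27*27=729
$t1=729-30=699
$t7=27>>2=6
$t6=729+19=748
After step 12: $t1 = 699.

699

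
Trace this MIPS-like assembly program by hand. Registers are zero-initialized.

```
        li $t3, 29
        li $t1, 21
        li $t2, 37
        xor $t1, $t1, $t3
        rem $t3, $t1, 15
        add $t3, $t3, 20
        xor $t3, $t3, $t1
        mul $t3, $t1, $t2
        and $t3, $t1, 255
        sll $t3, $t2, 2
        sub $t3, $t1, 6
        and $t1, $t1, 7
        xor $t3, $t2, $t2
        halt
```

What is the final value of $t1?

after li $t3, 29: $t3=29
after li $t1, 21: $t1=21
after li $t2, 37: $t2=37
after xor $t1, $t1, $t3: $t1=21^29=8
after rem $t3, $t1, 15: $t3=8%15=8
after add $t3, $t3, 20: $t3=8+20=28
after xor $t3, $t3, $t1: $t3=28^8=20
after mul $t3, $t1, $t2: $t3=8*37=296
after and $t3, $t1, 255: $t3=8&255=8
after sll $t3, $t2, 2: $t3=37<<2=148
after sub $t3, $t1, 6: $t3=8-6=2
after and $t1, $t1, 7: $t1=8&7=0
after xor $t3, $t2, $t2: $t3=37^37=0
halt.

0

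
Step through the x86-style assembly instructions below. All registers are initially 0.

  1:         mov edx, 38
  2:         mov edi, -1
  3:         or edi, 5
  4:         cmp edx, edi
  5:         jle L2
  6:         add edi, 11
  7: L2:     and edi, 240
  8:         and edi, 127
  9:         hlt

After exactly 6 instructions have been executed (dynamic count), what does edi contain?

10

after mov edx, 38: edx=38
after mov edi, -1: edi=-1
after or edi, 5: edi=(-1)|5=-1
cmp edx, edi  (cmp 38,-1)
jle L2: not taken
after add edi, 11: edi=(-1)+11=10
After step 6: edi = 10.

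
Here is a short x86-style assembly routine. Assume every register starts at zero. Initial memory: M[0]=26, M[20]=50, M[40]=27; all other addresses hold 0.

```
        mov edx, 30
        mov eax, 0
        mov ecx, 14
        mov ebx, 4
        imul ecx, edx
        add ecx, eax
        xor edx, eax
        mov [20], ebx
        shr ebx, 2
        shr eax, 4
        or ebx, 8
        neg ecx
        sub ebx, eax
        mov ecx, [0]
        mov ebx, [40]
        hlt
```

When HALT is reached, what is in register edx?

30

edx=30
eax=0
ecx=14
ebx=4
ecx=14*30=420
ecx=420+0=420
edx=30^0=30
mov [20], ebx → M[20]=4
ebx=4>>2=1
eax=0>>4=0
ebx=1|8=9
ecx=-(420)=-420
ebx=9-0=9
ecx=M[0]=26
ebx=M[40]=27
halt.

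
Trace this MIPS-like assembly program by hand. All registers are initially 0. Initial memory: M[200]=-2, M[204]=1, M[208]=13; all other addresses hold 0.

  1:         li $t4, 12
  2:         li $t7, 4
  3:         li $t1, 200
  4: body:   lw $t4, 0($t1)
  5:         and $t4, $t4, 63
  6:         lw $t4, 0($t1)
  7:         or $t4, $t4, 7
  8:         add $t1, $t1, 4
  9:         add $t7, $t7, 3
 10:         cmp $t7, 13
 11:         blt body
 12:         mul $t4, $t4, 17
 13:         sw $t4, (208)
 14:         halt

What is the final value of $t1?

212

$t4=12
$t7=4
$t1=200
$t4=M[200]=-2
$t4=(-2)&63=62
$t4=M[200]=-2
$t4=(-2)|7=-1
$t1=200+4=204
$t7=4+3=7
cmp $t7, 13  (cmp 7,13)
blt body: taken
$t4=M[204]=1
$t4=1&63=1
$t4=M[204]=1
$t4=1|7=7
$t1=204+4=208
$t7=7+3=10
cmp $t7, 13  (cmp 10,13)
blt body: taken
$t4=M[208]=13
$t4=13&63=13
$t4=M[208]=13
$t4=13|7=15
$t1=208+4=212
$t7=10+3=13
cmp $t7, 13  (cmp 13,13)
blt body: not taken
$t4=15*17=255
sw $t4, (208) → M[208]=255
halt.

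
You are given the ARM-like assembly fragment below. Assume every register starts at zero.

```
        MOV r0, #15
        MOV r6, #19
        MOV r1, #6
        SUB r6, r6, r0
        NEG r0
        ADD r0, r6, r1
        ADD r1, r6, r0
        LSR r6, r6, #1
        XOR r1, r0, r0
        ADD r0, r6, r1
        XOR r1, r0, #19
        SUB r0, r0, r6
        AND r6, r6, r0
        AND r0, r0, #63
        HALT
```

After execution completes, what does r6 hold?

after MOV r0, #15: r0=15
after MOV r6, #19: r6=19
after MOV r1, #6: r1=6
after SUB r6, r6, r0: r6=19-15=4
after NEG r0: r0=-(15)=-15
after ADD r0, r6, r1: r0=4+6=10
after ADD r1, r6, r0: r1=4+10=14
after LSR r6, r6, #1: r6=4>>1=2
after XOR r1, r0, r0: r1=10^10=0
after ADD r0, r6, r1: r0=2+0=2
after XOR r1, r0, #19: r1=2^19=17
after SUB r0, r0, r6: r0=2-2=0
after AND r6, r6, r0: r6=2&0=0
after AND r0, r0, #63: r0=0&63=0
halt.

0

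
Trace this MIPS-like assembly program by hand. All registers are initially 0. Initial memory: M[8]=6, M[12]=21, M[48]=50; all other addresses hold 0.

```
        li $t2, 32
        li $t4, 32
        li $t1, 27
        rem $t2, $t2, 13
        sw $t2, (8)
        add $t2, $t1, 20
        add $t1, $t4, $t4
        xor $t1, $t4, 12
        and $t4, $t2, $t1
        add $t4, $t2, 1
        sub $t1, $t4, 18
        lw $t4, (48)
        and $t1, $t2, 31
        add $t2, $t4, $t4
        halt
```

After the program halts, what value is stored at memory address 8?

after li $t2, 32: $t2=32
after li $t4, 32: $t4=32
after li $t1, 27: $t1=27
after rem $t2, $t2, 13: $t2=32%13=6
sw $t2, (8) → M[8]=6
after add $t2, $t1, 20: $t2=27+20=47
after add $t1, $t4, $t4: $t1=32+32=64
after xor $t1, $t4, 12: $t1=32^12=44
after and $t4, $t2, $t1: $t4=47&44=44
after add $t4, $t2, 1: $t4=47+1=48
after sub $t1, $t4, 18: $t1=48-18=30
after lw $t4, (48): $t4=M[48]=50
after and $t1, $t2, 31: $t1=47&31=15
after add $t2, $t4, $t4: $t2=50+50=100
halt.

6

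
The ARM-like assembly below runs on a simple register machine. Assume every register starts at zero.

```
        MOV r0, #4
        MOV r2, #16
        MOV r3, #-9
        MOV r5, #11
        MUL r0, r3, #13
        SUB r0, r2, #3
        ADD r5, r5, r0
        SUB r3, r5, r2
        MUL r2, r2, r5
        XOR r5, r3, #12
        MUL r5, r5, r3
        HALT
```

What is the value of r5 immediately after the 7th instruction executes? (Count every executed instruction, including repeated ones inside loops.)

r0=4
r2=16
r3=-9
r5=11
r0=(-9)*13=-117
r0=16-3=13
r5=11+13=24
After step 7: r5 = 24.

24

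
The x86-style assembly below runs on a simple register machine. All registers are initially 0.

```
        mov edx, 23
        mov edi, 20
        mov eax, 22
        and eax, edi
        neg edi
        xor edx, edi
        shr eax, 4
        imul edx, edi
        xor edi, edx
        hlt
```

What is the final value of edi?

after mov edx, 23: edx=23
after mov edi, 20: edi=20
after mov eax, 22: eax=22
after and eax, edi: eax=22&20=20
after neg edi: edi=-(20)=-20
after xor edx, edi: edx=23^(-20)=-5
after shr eax, 4: eax=20>>4=1
after imul edx, edi: edx=(-5)*(-20)=100
after xor edi, edx: edi=(-20)^100=-120
halt.

-120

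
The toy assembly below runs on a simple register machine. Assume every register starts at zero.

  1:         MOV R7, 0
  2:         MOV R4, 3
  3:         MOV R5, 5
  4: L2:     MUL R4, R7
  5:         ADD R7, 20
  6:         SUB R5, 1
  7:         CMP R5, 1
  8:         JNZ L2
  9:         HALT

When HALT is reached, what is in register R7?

80

R7=0
R4=3
R5=5
R4=3*0=0
R7=0+20=20
R5=5-1=4
CMP R5, 1  (cmp 4,1)
JNZ L2: taken
R4=0*20=0
R7=20+20=40
R5=4-1=3
CMP R5, 1  (cmp 3,1)
JNZ L2: taken
R4=0*40=0
R7=40+20=60
R5=3-1=2
CMP R5, 1  (cmp 2,1)
JNZ L2: taken
R4=0*60=0
R7=60+20=80
R5=2-1=1
CMP R5, 1  (cmp 1,1)
JNZ L2: not taken
halt.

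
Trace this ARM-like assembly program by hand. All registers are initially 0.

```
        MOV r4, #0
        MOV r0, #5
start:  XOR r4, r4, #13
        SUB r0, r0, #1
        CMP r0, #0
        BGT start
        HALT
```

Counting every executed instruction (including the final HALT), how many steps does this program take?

after MOV r4, #0: r4=0
after MOV r0, #5: r0=5
after XOR r4, r4, #13: r4=0^13=13
after SUB r0, r0, #1: r0=5-1=4
CMP r0, #0  (cmp 4,0)
BGT start: taken
after XOR r4, r4, #13: r4=13^13=0
after SUB r0, r0, #1: r0=4-1=3
CMP r0, #0  (cmp 3,0)
BGT start: taken
after XOR r4, r4, #13: r4=0^13=13
after SUB r0, r0, #1: r0=3-1=2
CMP r0, #0  (cmp 2,0)
BGT start: taken
after XOR r4, r4, #13: r4=13^13=0
after SUB r0, r0, #1: r0=2-1=1
CMP r0, #0  (cmp 1,0)
BGT start: taken
after XOR r4, r4, #13: r4=0^13=13
after SUB r0, r0, #1: r0=1-1=0
CMP r0, #0  (cmp 0,0)
BGT start: not taken
halt.
Total executed instructions: 23.

23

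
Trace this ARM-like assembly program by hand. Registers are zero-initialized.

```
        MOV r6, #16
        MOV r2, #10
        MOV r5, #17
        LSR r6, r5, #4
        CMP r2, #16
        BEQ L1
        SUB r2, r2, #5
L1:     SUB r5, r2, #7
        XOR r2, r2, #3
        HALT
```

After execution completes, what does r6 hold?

1

r6=16
r2=10
r5=17
r6=17>>4=1
CMP r2, #16  (cmp 10,16)
BEQ L1: not taken
r2=10-5=5
r5=5-7=-2
r2=5^3=6
halt.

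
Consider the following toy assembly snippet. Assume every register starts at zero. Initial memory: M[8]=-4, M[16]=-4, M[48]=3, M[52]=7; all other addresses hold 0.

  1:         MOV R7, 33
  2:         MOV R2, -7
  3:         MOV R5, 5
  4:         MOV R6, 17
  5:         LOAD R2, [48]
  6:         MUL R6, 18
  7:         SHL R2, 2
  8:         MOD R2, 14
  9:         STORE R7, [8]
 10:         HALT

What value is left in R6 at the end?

306

R7=33
R2=-7
R5=5
R6=17
R2=M[48]=3
R6=17*18=306
R2=3<<2=12
R2=12%14=12
STORE R7, [8] → M[8]=33
halt.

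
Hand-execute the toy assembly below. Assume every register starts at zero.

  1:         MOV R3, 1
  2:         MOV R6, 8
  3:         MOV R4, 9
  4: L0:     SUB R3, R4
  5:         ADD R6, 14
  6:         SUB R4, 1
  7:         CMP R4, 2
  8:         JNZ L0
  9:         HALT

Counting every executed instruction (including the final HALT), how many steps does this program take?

39

R3=1
R6=8
R4=9
R3=1-9=-8
R6=8+14=22
R4=9-1=8
CMP R4, 2  (cmp 8,2)
JNZ L0: taken
R3=(-8)-8=-16
R6=22+14=36
R4=8-1=7
CMP R4, 2  (cmp 7,2)
JNZ L0: taken
R3=(-16)-7=-23
R6=36+14=50
R4=7-1=6
CMP R4, 2  (cmp 6,2)
JNZ L0: taken
R3=(-23)-6=-29
R6=50+14=64
R4=6-1=5
CMP R4, 2  (cmp 5,2)
JNZ L0: taken
R3=(-29)-5=-34
R6=64+14=78
R4=5-1=4
CMP R4, 2  (cmp 4,2)
JNZ L0: taken
R3=(-34)-4=-38
R6=78+14=92
R4=4-1=3
CMP R4, 2  (cmp 3,2)
JNZ L0: taken
R3=(-38)-3=-41
R6=92+14=106
R4=3-1=2
CMP R4, 2  (cmp 2,2)
JNZ L0: not taken
halt.
Total executed instructions: 39.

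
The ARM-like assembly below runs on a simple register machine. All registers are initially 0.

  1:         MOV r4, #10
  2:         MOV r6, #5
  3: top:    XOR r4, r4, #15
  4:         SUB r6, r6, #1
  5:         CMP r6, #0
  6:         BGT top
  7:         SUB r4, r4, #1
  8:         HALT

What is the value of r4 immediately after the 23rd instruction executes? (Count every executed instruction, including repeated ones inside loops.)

4

MOV r4, #10 → r4=10
MOV r6, #5 → r6=5
XOR r4, r4, #15 → r4=10^15=5
SUB r6, r6, #1 → r6=5-1=4
CMP r6, #0  (cmp 4,0)
BGT top: taken
XOR r4, r4, #15 → r4=5^15=10
SUB r6, r6, #1 → r6=4-1=3
CMP r6, #0  (cmp 3,0)
BGT top: taken
XOR r4, r4, #15 → r4=10^15=5
SUB r6, r6, #1 → r6=3-1=2
CMP r6, #0  (cmp 2,0)
BGT top: taken
XOR r4, r4, #15 → r4=5^15=10
SUB r6, r6, #1 → r6=2-1=1
CMP r6, #0  (cmp 1,0)
BGT top: taken
XOR r4, r4, #15 → r4=10^15=5
SUB r6, r6, #1 → r6=1-1=0
CMP r6, #0  (cmp 0,0)
BGT top: not taken
SUB r4, r4, #1 → r4=5-1=4
After step 23: r4 = 4.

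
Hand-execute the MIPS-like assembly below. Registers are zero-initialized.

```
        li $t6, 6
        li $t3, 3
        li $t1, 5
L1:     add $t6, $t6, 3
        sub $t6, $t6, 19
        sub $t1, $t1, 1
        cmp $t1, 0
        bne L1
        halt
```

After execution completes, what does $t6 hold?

li $t6, 6 → $t6=6
li $t3, 3 → $t3=3
li $t1, 5 → $t1=5
add $t6, $t6, 3 → $t6=6+3=9
sub $t6, $t6, 19 → $t6=9-19=-10
sub $t1, $t1, 1 → $t1=5-1=4
cmp $t1, 0  (cmp 4,0)
bne L1: taken
add $t6, $t6, 3 → $t6=(-10)+3=-7
sub $t6, $t6, 19 → $t6=(-7)-19=-26
sub $t1, $t1, 1 → $t1=4-1=3
cmp $t1, 0  (cmp 3,0)
bne L1: taken
add $t6, $t6, 3 → $t6=(-26)+3=-23
sub $t6, $t6, 19 → $t6=(-23)-19=-42
sub $t1, $t1, 1 → $t1=3-1=2
cmp $t1, 0  (cmp 2,0)
bne L1: taken
add $t6, $t6, 3 → $t6=(-42)+3=-39
sub $t6, $t6, 19 → $t6=(-39)-19=-58
sub $t1, $t1, 1 → $t1=2-1=1
cmp $t1, 0  (cmp 1,0)
bne L1: taken
add $t6, $t6, 3 → $t6=(-58)+3=-55
sub $t6, $t6, 19 → $t6=(-55)-19=-74
sub $t1, $t1, 1 → $t1=1-1=0
cmp $t1, 0  (cmp 0,0)
bne L1: not taken
halt.

-74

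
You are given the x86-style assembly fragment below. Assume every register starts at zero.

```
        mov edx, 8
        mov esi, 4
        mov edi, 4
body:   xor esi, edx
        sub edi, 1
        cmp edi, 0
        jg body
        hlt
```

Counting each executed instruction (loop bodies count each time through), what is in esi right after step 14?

12

after mov edx, 8: edx=8
after mov esi, 4: esi=4
after mov edi, 4: edi=4
after xor esi, edx: esi=4^8=12
after sub edi, 1: edi=4-1=3
cmp edi, 0  (cmp 3,0)
jg body: taken
after xor esi, edx: esi=12^8=4
after sub edi, 1: edi=3-1=2
cmp edi, 0  (cmp 2,0)
jg body: taken
after xor esi, edx: esi=4^8=12
after sub edi, 1: edi=2-1=1
cmp edi, 0  (cmp 1,0)
After step 14: esi = 12.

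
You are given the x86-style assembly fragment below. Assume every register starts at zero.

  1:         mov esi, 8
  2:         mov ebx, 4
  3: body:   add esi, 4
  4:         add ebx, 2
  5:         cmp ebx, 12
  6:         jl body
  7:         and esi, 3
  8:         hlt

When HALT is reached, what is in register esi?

0

esi=8
ebx=4
esi=8+4=12
ebx=4+2=6
cmp ebx, 12  (cmp 6,12)
jl body: taken
esi=12+4=16
ebx=6+2=8
cmp ebx, 12  (cmp 8,12)
jl body: taken
esi=16+4=20
ebx=8+2=10
cmp ebx, 12  (cmp 10,12)
jl body: taken
esi=20+4=24
ebx=10+2=12
cmp ebx, 12  (cmp 12,12)
jl body: not taken
esi=24&3=0
halt.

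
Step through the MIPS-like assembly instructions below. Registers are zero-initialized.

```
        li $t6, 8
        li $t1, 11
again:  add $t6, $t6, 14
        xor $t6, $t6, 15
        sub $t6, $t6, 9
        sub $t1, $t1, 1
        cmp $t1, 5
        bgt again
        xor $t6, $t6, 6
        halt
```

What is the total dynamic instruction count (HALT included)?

40

li $t6, 8 → $t6=8
li $t1, 11 → $t1=11
add $t6, $t6, 14 → $t6=8+14=22
xor $t6, $t6, 15 → $t6=22^15=25
sub $t6, $t6, 9 → $t6=25-9=16
sub $t1, $t1, 1 → $t1=11-1=10
cmp $t1, 5  (cmp 10,5)
bgt again: taken
add $t6, $t6, 14 → $t6=16+14=30
xor $t6, $t6, 15 → $t6=30^15=17
sub $t6, $t6, 9 → $t6=17-9=8
sub $t1, $t1, 1 → $t1=10-1=9
cmp $t1, 5  (cmp 9,5)
bgt again: taken
add $t6, $t6, 14 → $t6=8+14=22
xor $t6, $t6, 15 → $t6=22^15=25
sub $t6, $t6, 9 → $t6=25-9=16
sub $t1, $t1, 1 → $t1=9-1=8
cmp $t1, 5  (cmp 8,5)
bgt again: taken
add $t6, $t6, 14 → $t6=16+14=30
xor $t6, $t6, 15 → $t6=30^15=17
sub $t6, $t6, 9 → $t6=17-9=8
sub $t1, $t1, 1 → $t1=8-1=7
cmp $t1, 5  (cmp 7,5)
bgt again: taken
add $t6, $t6, 14 → $t6=8+14=22
xor $t6, $t6, 15 → $t6=22^15=25
sub $t6, $t6, 9 → $t6=25-9=16
sub $t1, $t1, 1 → $t1=7-1=6
cmp $t1, 5  (cmp 6,5)
bgt again: taken
add $t6, $t6, 14 → $t6=16+14=30
xor $t6, $t6, 15 → $t6=30^15=17
sub $t6, $t6, 9 → $t6=17-9=8
sub $t1, $t1, 1 → $t1=6-1=5
cmp $t1, 5  (cmp 5,5)
bgt again: not taken
xor $t6, $t6, 6 → $t6=8^6=14
halt.
Total executed instructions: 40.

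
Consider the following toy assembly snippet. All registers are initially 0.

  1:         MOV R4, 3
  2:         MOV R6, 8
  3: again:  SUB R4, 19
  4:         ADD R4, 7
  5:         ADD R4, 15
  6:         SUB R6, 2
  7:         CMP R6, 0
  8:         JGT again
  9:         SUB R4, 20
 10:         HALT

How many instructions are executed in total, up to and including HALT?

MOV R4, 3 → R4=3
MOV R6, 8 → R6=8
SUB R4, 19 → R4=3-19=-16
ADD R4, 7 → R4=(-16)+7=-9
ADD R4, 15 → R4=(-9)+15=6
SUB R6, 2 → R6=8-2=6
CMP R6, 0  (cmp 6,0)
JGT again: taken
SUB R4, 19 → R4=6-19=-13
ADD R4, 7 → R4=(-13)+7=-6
ADD R4, 15 → R4=(-6)+15=9
SUB R6, 2 → R6=6-2=4
CMP R6, 0  (cmp 4,0)
JGT again: taken
SUB R4, 19 → R4=9-19=-10
ADD R4, 7 → R4=(-10)+7=-3
ADD R4, 15 → R4=(-3)+15=12
SUB R6, 2 → R6=4-2=2
CMP R6, 0  (cmp 2,0)
JGT again: taken
SUB R4, 19 → R4=12-19=-7
ADD R4, 7 → R4=(-7)+7=0
ADD R4, 15 → R4=0+15=15
SUB R6, 2 → R6=2-2=0
CMP R6, 0  (cmp 0,0)
JGT again: not taken
SUB R4, 20 → R4=15-20=-5
halt.
Total executed instructions: 28.

28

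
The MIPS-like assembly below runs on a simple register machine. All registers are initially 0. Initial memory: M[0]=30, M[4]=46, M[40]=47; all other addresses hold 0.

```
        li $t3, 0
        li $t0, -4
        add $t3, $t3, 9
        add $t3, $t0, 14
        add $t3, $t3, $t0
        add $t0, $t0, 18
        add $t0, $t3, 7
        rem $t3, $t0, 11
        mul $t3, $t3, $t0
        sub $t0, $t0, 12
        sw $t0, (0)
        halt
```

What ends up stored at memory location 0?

after li $t3, 0: $t3=0
after li $t0, -4: $t0=-4
after add $t3, $t3, 9: $t3=0+9=9
after add $t3, $t0, 14: $t3=(-4)+14=10
after add $t3, $t3, $t0: $t3=10+(-4)=6
after add $t0, $t0, 18: $t0=(-4)+18=14
after add $t0, $t3, 7: $t0=6+7=13
after rem $t3, $t0, 11: $t3=13%11=2
after mul $t3, $t3, $t0: $t3=2*13=26
after sub $t0, $t0, 12: $t0=13-12=1
sw $t0, (0) → M[0]=1
halt.

1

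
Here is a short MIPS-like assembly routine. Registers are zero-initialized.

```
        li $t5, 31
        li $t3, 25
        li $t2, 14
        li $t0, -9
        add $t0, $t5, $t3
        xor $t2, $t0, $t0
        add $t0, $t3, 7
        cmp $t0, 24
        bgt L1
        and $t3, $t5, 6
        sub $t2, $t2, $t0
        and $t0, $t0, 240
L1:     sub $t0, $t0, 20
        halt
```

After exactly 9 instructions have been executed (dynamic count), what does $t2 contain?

after li $t5, 31: $t5=31
after li $t3, 25: $t3=25
after li $t2, 14: $t2=14
after li $t0, -9: $t0=-9
after add $t0, $t5, $t3: $t0=31+25=56
after xor $t2, $t0, $t0: $t2=56^56=0
after add $t0, $t3, 7: $t0=25+7=32
cmp $t0, 24  (cmp 32,24)
bgt L1: taken
After step 9: $t2 = 0.

0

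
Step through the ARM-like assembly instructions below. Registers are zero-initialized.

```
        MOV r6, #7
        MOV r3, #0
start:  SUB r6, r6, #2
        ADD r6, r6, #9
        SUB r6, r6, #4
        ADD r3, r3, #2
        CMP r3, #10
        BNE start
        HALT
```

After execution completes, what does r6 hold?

after MOV r6, #7: r6=7
after MOV r3, #0: r3=0
after SUB r6, r6, #2: r6=7-2=5
after ADD r6, r6, #9: r6=5+9=14
after SUB r6, r6, #4: r6=14-4=10
after ADD r3, r3, #2: r3=0+2=2
CMP r3, #10  (cmp 2,10)
BNE start: taken
after SUB r6, r6, #2: r6=10-2=8
after ADD r6, r6, #9: r6=8+9=17
after SUB r6, r6, #4: r6=17-4=13
after ADD r3, r3, #2: r3=2+2=4
CMP r3, #10  (cmp 4,10)
BNE start: taken
after SUB r6, r6, #2: r6=13-2=11
after ADD r6, r6, #9: r6=11+9=20
after SUB r6, r6, #4: r6=20-4=16
after ADD r3, r3, #2: r3=4+2=6
CMP r3, #10  (cmp 6,10)
BNE start: taken
after SUB r6, r6, #2: r6=16-2=14
after ADD r6, r6, #9: r6=14+9=23
after SUB r6, r6, #4: r6=23-4=19
after ADD r3, r3, #2: r3=6+2=8
CMP r3, #10  (cmp 8,10)
BNE start: taken
after SUB r6, r6, #2: r6=19-2=17
after ADD r6, r6, #9: r6=17+9=26
after SUB r6, r6, #4: r6=26-4=22
after ADD r3, r3, #2: r3=8+2=10
CMP r3, #10  (cmp 10,10)
BNE start: not taken
halt.

22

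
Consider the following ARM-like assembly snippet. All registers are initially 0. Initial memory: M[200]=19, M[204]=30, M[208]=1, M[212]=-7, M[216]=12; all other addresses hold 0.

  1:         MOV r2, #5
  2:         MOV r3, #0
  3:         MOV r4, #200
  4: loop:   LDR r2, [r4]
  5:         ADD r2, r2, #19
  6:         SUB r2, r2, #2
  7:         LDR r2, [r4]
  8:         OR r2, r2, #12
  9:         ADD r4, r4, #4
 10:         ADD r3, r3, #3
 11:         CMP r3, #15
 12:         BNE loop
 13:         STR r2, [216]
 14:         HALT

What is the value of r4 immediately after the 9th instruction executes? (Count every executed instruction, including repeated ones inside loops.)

MOV r2, #5 → r2=5
MOV r3, #0 → r3=0
MOV r4, #200 → r4=200
LDR r2, [r4] → r2=M[200]=19
ADD r2, r2, #19 → r2=19+19=38
SUB r2, r2, #2 → r2=38-2=36
LDR r2, [r4] → r2=M[200]=19
OR r2, r2, #12 → r2=19|12=31
ADD r4, r4, #4 → r4=200+4=204
After step 9: r4 = 204.

204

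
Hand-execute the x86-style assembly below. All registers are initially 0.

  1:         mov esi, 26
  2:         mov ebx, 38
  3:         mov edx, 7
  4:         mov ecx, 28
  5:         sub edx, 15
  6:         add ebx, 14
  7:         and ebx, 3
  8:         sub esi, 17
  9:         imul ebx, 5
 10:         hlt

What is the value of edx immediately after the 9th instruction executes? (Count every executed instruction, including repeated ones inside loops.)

-8

mov esi, 26 → esi=26
mov ebx, 38 → ebx=38
mov edx, 7 → edx=7
mov ecx, 28 → ecx=28
sub edx, 15 → edx=7-15=-8
add ebx, 14 → ebx=38+14=52
and ebx, 3 → ebx=52&3=0
sub esi, 17 → esi=26-17=9
imul ebx, 5 → ebx=0*5=0
After step 9: edx = -8.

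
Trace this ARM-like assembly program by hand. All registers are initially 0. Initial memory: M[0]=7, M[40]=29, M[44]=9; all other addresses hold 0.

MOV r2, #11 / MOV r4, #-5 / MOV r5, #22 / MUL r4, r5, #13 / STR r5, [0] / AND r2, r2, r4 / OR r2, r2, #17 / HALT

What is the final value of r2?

27

r2=11
r4=-5
r5=22
r4=22*13=286
STR r5, [0] → M[0]=22
r2=11&286=10
r2=10|17=27
halt.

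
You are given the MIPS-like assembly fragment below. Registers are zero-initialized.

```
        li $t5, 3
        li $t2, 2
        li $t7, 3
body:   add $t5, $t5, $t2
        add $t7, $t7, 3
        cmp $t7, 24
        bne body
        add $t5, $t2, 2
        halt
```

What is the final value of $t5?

after li $t5, 3: $t5=3
after li $t2, 2: $t2=2
after li $t7, 3: $t7=3
after add $t5, $t5, $t2: $t5=3+2=5
after add $t7, $t7, 3: $t7=3+3=6
cmp $t7, 24  (cmp 6,24)
bne body: taken
after add $t5, $t5, $t2: $t5=5+2=7
after add $t7, $t7, 3: $t7=6+3=9
cmp $t7, 24  (cmp 9,24)
bne body: taken
after add $t5, $t5, $t2: $t5=7+2=9
after add $t7, $t7, 3: $t7=9+3=12
cmp $t7, 24  (cmp 12,24)
bne body: taken
after add $t5, $t5, $t2: $t5=9+2=11
after add $t7, $t7, 3: $t7=12+3=15
cmp $t7, 24  (cmp 15,24)
bne body: taken
after add $t5, $t5, $t2: $t5=11+2=13
after add $t7, $t7, 3: $t7=15+3=18
cmp $t7, 24  (cmp 18,24)
bne body: taken
after add $t5, $t5, $t2: $t5=13+2=15
after add $t7, $t7, 3: $t7=18+3=21
cmp $t7, 24  (cmp 21,24)
bne body: taken
after add $t5, $t5, $t2: $t5=15+2=17
after add $t7, $t7, 3: $t7=21+3=24
cmp $t7, 24  (cmp 24,24)
bne body: not taken
after add $t5, $t2, 2: $t5=2+2=4
halt.

4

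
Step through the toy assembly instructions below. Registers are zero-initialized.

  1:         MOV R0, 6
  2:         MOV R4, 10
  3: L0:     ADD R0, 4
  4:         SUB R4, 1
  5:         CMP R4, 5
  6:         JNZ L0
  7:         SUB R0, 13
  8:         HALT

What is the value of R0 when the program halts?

13

after MOV R0, 6: R0=6
after MOV R4, 10: R4=10
after ADD R0, 4: R0=6+4=10
after SUB R4, 1: R4=10-1=9
CMP R4, 5  (cmp 9,5)
JNZ L0: taken
after ADD R0, 4: R0=10+4=14
after SUB R4, 1: R4=9-1=8
CMP R4, 5  (cmp 8,5)
JNZ L0: taken
after ADD R0, 4: R0=14+4=18
after SUB R4, 1: R4=8-1=7
CMP R4, 5  (cmp 7,5)
JNZ L0: taken
after ADD R0, 4: R0=18+4=22
after SUB R4, 1: R4=7-1=6
CMP R4, 5  (cmp 6,5)
JNZ L0: taken
after ADD R0, 4: R0=22+4=26
after SUB R4, 1: R4=6-1=5
CMP R4, 5  (cmp 5,5)
JNZ L0: not taken
after SUB R0, 13: R0=26-13=13
halt.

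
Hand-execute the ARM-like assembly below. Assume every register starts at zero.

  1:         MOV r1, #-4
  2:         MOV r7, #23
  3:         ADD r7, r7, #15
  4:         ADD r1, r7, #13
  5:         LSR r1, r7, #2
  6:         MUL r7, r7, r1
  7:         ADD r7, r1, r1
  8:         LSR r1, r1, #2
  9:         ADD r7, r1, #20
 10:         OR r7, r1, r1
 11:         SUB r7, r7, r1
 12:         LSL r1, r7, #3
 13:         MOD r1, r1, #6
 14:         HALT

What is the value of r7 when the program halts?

after MOV r1, #-4: r1=-4
after MOV r7, #23: r7=23
after ADD r7, r7, #15: r7=23+15=38
after ADD r1, r7, #13: r1=38+13=51
after LSR r1, r7, #2: r1=38>>2=9
after MUL r7, r7, r1: r7=38*9=342
after ADD r7, r1, r1: r7=9+9=18
after LSR r1, r1, #2: r1=9>>2=2
after ADD r7, r1, #20: r7=2+20=22
after OR r7, r1, r1: r7=2|2=2
after SUB r7, r7, r1: r7=2-2=0
after LSL r1, r7, #3: r1=0<<3=0
after MOD r1, r1, #6: r1=0%6=0
halt.

0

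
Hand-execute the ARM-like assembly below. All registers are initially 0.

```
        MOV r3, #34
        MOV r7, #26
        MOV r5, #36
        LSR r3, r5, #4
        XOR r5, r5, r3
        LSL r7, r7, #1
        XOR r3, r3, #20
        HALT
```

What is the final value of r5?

38

after MOV r3, #34: r3=34
after MOV r7, #26: r7=26
after MOV r5, #36: r5=36
after LSR r3, r5, #4: r3=36>>4=2
after XOR r5, r5, r3: r5=36^2=38
after LSL r7, r7, #1: r7=26<<1=52
after XOR r3, r3, #20: r3=2^20=22
halt.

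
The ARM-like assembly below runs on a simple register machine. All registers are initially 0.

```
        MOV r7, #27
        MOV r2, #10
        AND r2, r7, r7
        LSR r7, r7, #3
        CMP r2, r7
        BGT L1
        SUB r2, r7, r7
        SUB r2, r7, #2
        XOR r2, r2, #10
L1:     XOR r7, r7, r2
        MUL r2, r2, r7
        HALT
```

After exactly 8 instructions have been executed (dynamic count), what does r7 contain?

r7=27
r2=10
r2=27&27=27
r7=27>>3=3
CMP r2, r7  (cmp 27,3)
BGT L1: taken
r7=3^27=24
r2=27*24=648
After step 8: r7 = 24.

24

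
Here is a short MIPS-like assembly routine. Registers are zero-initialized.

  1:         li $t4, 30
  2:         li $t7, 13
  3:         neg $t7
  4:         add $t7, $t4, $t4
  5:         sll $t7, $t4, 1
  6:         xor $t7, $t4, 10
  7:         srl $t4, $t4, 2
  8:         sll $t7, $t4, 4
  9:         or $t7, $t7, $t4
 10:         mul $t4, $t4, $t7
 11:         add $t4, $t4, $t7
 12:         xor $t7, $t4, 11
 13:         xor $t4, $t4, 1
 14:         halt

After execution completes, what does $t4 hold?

953

$t4=30
$t7=13
$t7=-(13)=-13
$t7=30+30=60
$t7=30<<1=60
$t7=30^10=20
$t4=30>>2=7
$t7=7<<4=112
$t7=112|7=119
$t4=7*119=833
$t4=833+119=952
$t7=952^11=947
$t4=952^1=953
halt.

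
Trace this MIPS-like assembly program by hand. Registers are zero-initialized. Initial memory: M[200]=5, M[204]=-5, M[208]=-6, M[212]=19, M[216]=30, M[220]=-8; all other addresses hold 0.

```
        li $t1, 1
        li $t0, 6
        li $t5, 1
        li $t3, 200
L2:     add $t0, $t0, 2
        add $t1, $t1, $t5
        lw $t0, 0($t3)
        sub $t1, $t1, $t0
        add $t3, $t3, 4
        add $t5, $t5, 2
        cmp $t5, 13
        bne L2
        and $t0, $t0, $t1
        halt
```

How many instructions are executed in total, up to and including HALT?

li $t1, 1 → $t1=1
li $t0, 6 → $t0=6
li $t5, 1 → $t5=1
li $t3, 200 → $t3=200
add $t0, $t0, 2 → $t0=6+2=8
add $t1, $t1, $t5 → $t1=1+1=2
lw $t0, 0($t3) → $t0=M[200]=5
sub $t1, $t1, $t0 → $t1=2-5=-3
add $t3, $t3, 4 → $t3=200+4=204
add $t5, $t5, 2 → $t5=1+2=3
cmp $t5, 13  (cmp 3,13)
bne L2: taken
add $t0, $t0, 2 → $t0=5+2=7
add $t1, $t1, $t5 → $t1=(-3)+3=0
lw $t0, 0($t3) → $t0=M[204]=-5
sub $t1, $t1, $t0 → $t1=0-(-5)=5
add $t3, $t3, 4 → $t3=204+4=208
add $t5, $t5, 2 → $t5=3+2=5
cmp $t5, 13  (cmp 5,13)
bne L2: taken
add $t0, $t0, 2 → $t0=(-5)+2=-3
add $t1, $t1, $t5 → $t1=5+5=10
lw $t0, 0($t3) → $t0=M[208]=-6
sub $t1, $t1, $t0 → $t1=10-(-6)=16
add $t3, $t3, 4 → $t3=208+4=212
add $t5, $t5, 2 → $t5=5+2=7
cmp $t5, 13  (cmp 7,13)
bne L2: taken
add $t0, $t0, 2 → $t0=(-6)+2=-4
add $t1, $t1, $t5 → $t1=16+7=23
lw $t0, 0($t3) → $t0=M[212]=19
sub $t1, $t1, $t0 → $t1=23-19=4
add $t3, $t3, 4 → $t3=212+4=216
add $t5, $t5, 2 → $t5=7+2=9
cmp $t5, 13  (cmp 9,13)
bne L2: taken
add $t0, $t0, 2 → $t0=19+2=21
add $t1, $t1, $t5 → $t1=4+9=13
lw $t0, 0($t3) → $t0=M[216]=30
sub $t1, $t1, $t0 → $t1=13-30=-17
add $t3, $t3, 4 → $t3=216+4=220
add $t5, $t5, 2 → $t5=9+2=11
cmp $t5, 13  (cmp 11,13)
bne L2: taken
add $t0, $t0, 2 → $t0=30+2=32
add $t1, $t1, $t5 → $t1=(-17)+11=-6
lw $t0, 0($t3) → $t0=M[220]=-8
sub $t1, $t1, $t0 → $t1=(-6)-(-8)=2
add $t3, $t3, 4 → $t3=220+4=224
add $t5, $t5, 2 → $t5=11+2=13
cmp $t5, 13  (cmp 13,13)
bne L2: not taken
and $t0, $t0, $t1 → $t0=(-8)&2=0
halt.
Total executed instructions: 54.

54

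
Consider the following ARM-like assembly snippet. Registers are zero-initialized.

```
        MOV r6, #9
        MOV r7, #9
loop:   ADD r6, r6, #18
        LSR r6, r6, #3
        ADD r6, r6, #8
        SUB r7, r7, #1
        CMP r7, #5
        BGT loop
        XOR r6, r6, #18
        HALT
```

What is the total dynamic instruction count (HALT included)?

r6=9
r7=9
r6=9+18=27
r6=27>>3=3
r6=3+8=11
r7=9-1=8
CMP r7, #5  (cmp 8,5)
BGT loop: taken
r6=11+18=29
r6=29>>3=3
r6=3+8=11
r7=8-1=7
CMP r7, #5  (cmp 7,5)
BGT loop: taken
r6=11+18=29
r6=29>>3=3
r6=3+8=11
r7=7-1=6
CMP r7, #5  (cmp 6,5)
BGT loop: taken
r6=11+18=29
r6=29>>3=3
r6=3+8=11
r7=6-1=5
CMP r7, #5  (cmp 5,5)
BGT loop: not taken
r6=11^18=25
halt.
Total executed instructions: 28.

28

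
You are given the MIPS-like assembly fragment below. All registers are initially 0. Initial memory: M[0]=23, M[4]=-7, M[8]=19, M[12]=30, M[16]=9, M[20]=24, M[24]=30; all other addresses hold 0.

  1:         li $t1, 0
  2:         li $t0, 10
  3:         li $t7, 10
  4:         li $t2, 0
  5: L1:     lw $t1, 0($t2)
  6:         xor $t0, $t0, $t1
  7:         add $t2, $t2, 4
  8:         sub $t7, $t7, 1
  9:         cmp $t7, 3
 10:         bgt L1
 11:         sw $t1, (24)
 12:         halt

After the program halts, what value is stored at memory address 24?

30

$t1=0
$t0=10
$t7=10
$t2=0
$t1=M[0]=23
$t0=10^23=29
$t2=0+4=4
$t7=10-1=9
cmp $t7, 3  (cmp 9,3)
bgt L1: taken
$t1=M[4]=-7
$t0=29^(-7)=-28
$t2=4+4=8
$t7=9-1=8
cmp $t7, 3  (cmp 8,3)
bgt L1: taken
$t1=M[8]=19
$t0=(-28)^19=-9
$t2=8+4=12
$t7=8-1=7
cmp $t7, 3  (cmp 7,3)
bgt L1: taken
$t1=M[12]=30
$t0=(-9)^30=-23
$t2=12+4=16
$t7=7-1=6
cmp $t7, 3  (cmp 6,3)
bgt L1: taken
$t1=M[16]=9
$t0=(-23)^9=-32
$t2=16+4=20
$t7=6-1=5
cmp $t7, 3  (cmp 5,3)
bgt L1: taken
$t1=M[20]=24
$t0=(-32)^24=-8
$t2=20+4=24
$t7=5-1=4
cmp $t7, 3  (cmp 4,3)
bgt L1: taken
$t1=M[24]=30
$t0=(-8)^30=-26
$t2=24+4=28
$t7=4-1=3
cmp $t7, 3  (cmp 3,3)
bgt L1: not taken
sw $t1, (24) → M[24]=30
halt.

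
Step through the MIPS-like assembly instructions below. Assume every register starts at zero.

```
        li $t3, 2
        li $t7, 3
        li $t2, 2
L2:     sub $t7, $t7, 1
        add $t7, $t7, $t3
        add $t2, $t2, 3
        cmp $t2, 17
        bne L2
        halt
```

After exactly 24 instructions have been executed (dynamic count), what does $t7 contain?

$t3=2
$t7=3
$t2=2
$t7=3-1=2
$t7=2+2=4
$t2=2+3=5
cmp $t2, 17  (cmp 5,17)
bne L2: taken
$t7=4-1=3
$t7=3+2=5
$t2=5+3=8
cmp $t2, 17  (cmp 8,17)
bne L2: taken
$t7=5-1=4
$t7=4+2=6
$t2=8+3=11
cmp $t2, 17  (cmp 11,17)
bne L2: taken
$t7=6-1=5
$t7=5+2=7
$t2=11+3=14
cmp $t2, 17  (cmp 14,17)
bne L2: taken
$t7=7-1=6
After step 24: $t7 = 6.

6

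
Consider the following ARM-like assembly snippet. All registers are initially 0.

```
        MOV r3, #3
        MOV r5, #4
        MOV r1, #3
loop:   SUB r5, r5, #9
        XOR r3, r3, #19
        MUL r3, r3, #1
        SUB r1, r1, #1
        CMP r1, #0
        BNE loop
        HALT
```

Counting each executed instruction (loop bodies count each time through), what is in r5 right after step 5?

after MOV r3, #3: r3=3
after MOV r5, #4: r5=4
after MOV r1, #3: r1=3
after SUB r5, r5, #9: r5=4-9=-5
after XOR r3, r3, #19: r3=3^19=16
After step 5: r5 = -5.

-5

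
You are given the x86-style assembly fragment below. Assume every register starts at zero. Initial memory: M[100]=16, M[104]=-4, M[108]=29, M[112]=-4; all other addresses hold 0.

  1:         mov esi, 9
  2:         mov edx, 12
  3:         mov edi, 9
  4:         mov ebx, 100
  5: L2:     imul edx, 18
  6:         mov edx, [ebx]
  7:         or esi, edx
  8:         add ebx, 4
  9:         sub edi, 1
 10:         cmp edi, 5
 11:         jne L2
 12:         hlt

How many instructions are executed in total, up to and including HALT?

33

esi=9
edx=12
edi=9
ebx=100
edx=12*18=216
edx=M[100]=16
esi=9|16=25
ebx=100+4=104
edi=9-1=8
cmp edi, 5  (cmp 8,5)
jne L2: taken
edx=16*18=288
edx=M[104]=-4
esi=25|(-4)=-3
ebx=104+4=108
edi=8-1=7
cmp edi, 5  (cmp 7,5)
jne L2: taken
edx=(-4)*18=-72
edx=M[108]=29
esi=(-3)|29=-3
ebx=108+4=112
edi=7-1=6
cmp edi, 5  (cmp 6,5)
jne L2: taken
edx=29*18=522
edx=M[112]=-4
esi=(-3)|(-4)=-3
ebx=112+4=116
edi=6-1=5
cmp edi, 5  (cmp 5,5)
jne L2: not taken
halt.
Total executed instructions: 33.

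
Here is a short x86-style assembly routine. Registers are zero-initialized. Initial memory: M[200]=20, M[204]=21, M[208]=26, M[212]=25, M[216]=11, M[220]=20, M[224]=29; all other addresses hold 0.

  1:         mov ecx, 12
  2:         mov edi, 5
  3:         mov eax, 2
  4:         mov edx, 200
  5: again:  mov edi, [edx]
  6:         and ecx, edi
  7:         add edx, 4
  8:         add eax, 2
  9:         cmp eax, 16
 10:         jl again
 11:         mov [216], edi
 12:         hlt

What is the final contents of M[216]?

mov ecx, 12 → ecx=12
mov edi, 5 → edi=5
mov eax, 2 → eax=2
mov edx, 200 → edx=200
mov edi, [edx] → edi=M[200]=20
and ecx, edi → ecx=12&20=4
add edx, 4 → edx=200+4=204
add eax, 2 → eax=2+2=4
cmp eax, 16  (cmp 4,16)
jl again: taken
mov edi, [edx] → edi=M[204]=21
and ecx, edi → ecx=4&21=4
add edx, 4 → edx=204+4=208
add eax, 2 → eax=4+2=6
cmp eax, 16  (cmp 6,16)
jl again: taken
mov edi, [edx] → edi=M[208]=26
and ecx, edi → ecx=4&26=0
add edx, 4 → edx=208+4=212
add eax, 2 → eax=6+2=8
cmp eax, 16  (cmp 8,16)
jl again: taken
mov edi, [edx] → edi=M[212]=25
and ecx, edi → ecx=0&25=0
add edx, 4 → edx=212+4=216
add eax, 2 → eax=8+2=10
cmp eax, 16  (cmp 10,16)
jl again: taken
mov edi, [edx] → edi=M[216]=11
and ecx, edi → ecx=0&11=0
add edx, 4 → edx=216+4=220
add eax, 2 → eax=10+2=12
cmp eax, 16  (cmp 12,16)
jl again: taken
mov edi, [edx] → edi=M[220]=20
and ecx, edi → ecx=0&20=0
add edx, 4 → edx=220+4=224
add eax, 2 → eax=12+2=14
cmp eax, 16  (cmp 14,16)
jl again: taken
mov edi, [edx] → edi=M[224]=29
and ecx, edi → ecx=0&29=0
add edx, 4 → edx=224+4=228
add eax, 2 → eax=14+2=16
cmp eax, 16  (cmp 16,16)
jl again: not taken
mov [216], edi → M[216]=29
halt.

29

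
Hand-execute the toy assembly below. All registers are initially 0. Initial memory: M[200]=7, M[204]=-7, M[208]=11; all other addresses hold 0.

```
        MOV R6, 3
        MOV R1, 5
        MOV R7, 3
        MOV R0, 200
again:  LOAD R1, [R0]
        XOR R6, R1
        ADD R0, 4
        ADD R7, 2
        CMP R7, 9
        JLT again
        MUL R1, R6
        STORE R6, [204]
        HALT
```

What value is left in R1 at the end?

after MOV R6, 3: R6=3
after MOV R1, 5: R1=5
after MOV R7, 3: R7=3
after MOV R0, 200: R0=200
after LOAD R1, [R0]: R1=M[200]=7
after XOR R6, R1: R6=3^7=4
after ADD R0, 4: R0=200+4=204
after ADD R7, 2: R7=3+2=5
CMP R7, 9  (cmp 5,9)
JLT again: taken
after LOAD R1, [R0]: R1=M[204]=-7
after XOR R6, R1: R6=4^(-7)=-3
after ADD R0, 4: R0=204+4=208
after ADD R7, 2: R7=5+2=7
CMP R7, 9  (cmp 7,9)
JLT again: taken
after LOAD R1, [R0]: R1=M[208]=11
after XOR R6, R1: R6=(-3)^11=-10
after ADD R0, 4: R0=208+4=212
after ADD R7, 2: R7=7+2=9
CMP R7, 9  (cmp 9,9)
JLT again: not taken
after MUL R1, R6: R1=11*(-10)=-110
STORE R6, [204] → M[204]=-10
halt.

-110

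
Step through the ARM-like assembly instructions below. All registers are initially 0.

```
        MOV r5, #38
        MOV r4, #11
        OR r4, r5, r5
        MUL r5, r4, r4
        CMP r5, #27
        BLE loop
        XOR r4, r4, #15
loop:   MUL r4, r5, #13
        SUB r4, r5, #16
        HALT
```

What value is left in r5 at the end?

1444

r5=38
r4=11
r4=38|38=38
r5=38*38=1444
CMP r5, #27  (cmp 1444,27)
BLE loop: not taken
r4=38^15=41
r4=1444*13=18772
r4=1444-16=1428
halt.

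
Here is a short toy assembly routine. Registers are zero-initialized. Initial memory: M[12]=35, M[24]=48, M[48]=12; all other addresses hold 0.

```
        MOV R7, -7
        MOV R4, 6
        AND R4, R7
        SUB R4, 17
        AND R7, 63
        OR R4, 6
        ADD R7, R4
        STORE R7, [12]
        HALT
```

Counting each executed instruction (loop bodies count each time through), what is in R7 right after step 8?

after MOV R7, -7: R7=-7
after MOV R4, 6: R4=6
after AND R4, R7: R4=6&(-7)=0
after SUB R4, 17: R4=0-17=-17
after AND R7, 63: R7=(-7)&63=57
after OR R4, 6: R4=(-17)|6=-17
after ADD R7, R4: R7=57+(-17)=40
STORE R7, [12] → M[12]=40
After step 8: R7 = 40.

40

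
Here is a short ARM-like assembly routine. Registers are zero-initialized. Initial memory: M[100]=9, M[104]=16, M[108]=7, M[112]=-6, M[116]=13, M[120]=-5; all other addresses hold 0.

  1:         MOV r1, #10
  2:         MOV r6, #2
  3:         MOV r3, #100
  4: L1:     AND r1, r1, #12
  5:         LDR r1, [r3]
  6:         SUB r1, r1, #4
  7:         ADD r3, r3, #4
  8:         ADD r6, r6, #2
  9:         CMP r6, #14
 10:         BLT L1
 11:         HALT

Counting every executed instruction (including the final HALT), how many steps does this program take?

after MOV r1, #10: r1=10
after MOV r6, #2: r6=2
after MOV r3, #100: r3=100
after AND r1, r1, #12: r1=10&12=8
after LDR r1, [r3]: r1=M[100]=9
after SUB r1, r1, #4: r1=9-4=5
after ADD r3, r3, #4: r3=100+4=104
after ADD r6, r6, #2: r6=2+2=4
CMP r6, #14  (cmp 4,14)
BLT L1: taken
after AND r1, r1, #12: r1=5&12=4
after LDR r1, [r3]: r1=M[104]=16
after SUB r1, r1, #4: r1=16-4=12
after ADD r3, r3, #4: r3=104+4=108
after ADD r6, r6, #2: r6=4+2=6
CMP r6, #14  (cmp 6,14)
BLT L1: taken
after AND r1, r1, #12: r1=12&12=12
after LDR r1, [r3]: r1=M[108]=7
after SUB r1, r1, #4: r1=7-4=3
after ADD r3, r3, #4: r3=108+4=112
after ADD r6, r6, #2: r6=6+2=8
CMP r6, #14  (cmp 8,14)
BLT L1: taken
after AND r1, r1, #12: r1=3&12=0
after LDR r1, [r3]: r1=M[112]=-6
after SUB r1, r1, #4: r1=(-6)-4=-10
after ADD r3, r3, #4: r3=112+4=116
after ADD r6, r6, #2: r6=8+2=10
CMP r6, #14  (cmp 10,14)
BLT L1: taken
after AND r1, r1, #12: r1=(-10)&12=4
after LDR r1, [r3]: r1=M[116]=13
after SUB r1, r1, #4: r1=13-4=9
after ADD r3, r3, #4: r3=116+4=120
after ADD r6, r6, #2: r6=10+2=12
CMP r6, #14  (cmp 12,14)
BLT L1: taken
after AND r1, r1, #12: r1=9&12=8
after LDR r1, [r3]: r1=M[120]=-5
after SUB r1, r1, #4: r1=(-5)-4=-9
after ADD r3, r3, #4: r3=120+4=124
after ADD r6, r6, #2: r6=12+2=14
CMP r6, #14  (cmp 14,14)
BLT L1: not taken
halt.
Total executed instructions: 46.

46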